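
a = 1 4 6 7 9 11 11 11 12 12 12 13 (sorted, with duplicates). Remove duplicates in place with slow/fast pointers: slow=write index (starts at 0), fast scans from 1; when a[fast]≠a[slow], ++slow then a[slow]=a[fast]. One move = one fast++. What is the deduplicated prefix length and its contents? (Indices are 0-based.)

length 8; prefix = [1, 4, 6, 7, 9, 11, 12, 13]

slow=0 fast=1: a[fast]=4≠a[slow]=1 write a[1]=4, slow++,fast++
slow=1 fast=2: a[fast]=6≠a[slow]=4 write a[2]=6, slow++,fast++
slow=2 fast=3: a[fast]=7≠a[slow]=6 write a[3]=7, slow++,fast++
slow=3 fast=4: a[fast]=9≠a[slow]=7 write a[4]=9, slow++,fast++
slow=4 fast=5: a[fast]=11≠a[slow]=9 write a[5]=11, slow++,fast++
slow=5 fast=6: a[fast]=11=a[slow] dup, fast++
slow=5 fast=7: a[fast]=11=a[slow] dup, fast++
slow=5 fast=8: a[fast]=12≠a[slow]=11 write a[6]=12, slow++,fast++
slow=6 fast=9: a[fast]=12=a[slow] dup, fast++
slow=6 fast=10: a[fast]=12=a[slow] dup, fast++
slow=6 fast=11: a[fast]=13≠a[slow]=12 write a[7]=13, slow++,fast++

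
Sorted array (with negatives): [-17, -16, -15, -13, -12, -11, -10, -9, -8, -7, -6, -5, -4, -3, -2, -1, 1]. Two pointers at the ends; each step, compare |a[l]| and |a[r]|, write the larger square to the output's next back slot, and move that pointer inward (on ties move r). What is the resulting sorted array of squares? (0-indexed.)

[1, 1, 4, 9, 16, 25, 36, 49, 64, 81, 100, 121, 144, 169, 225, 256, 289]

l=0 r=16: |-17|>|1| out[16]=289, l++
l=1 r=16: |-16|>|1| out[15]=256, l++
l=2 r=16: |-15|>|1| out[14]=225, l++
l=3 r=16: |-13|>|1| out[13]=169, l++
l=4 r=16: |-12|>|1| out[12]=144, l++
l=5 r=16: |-11|>|1| out[11]=121, l++
l=6 r=16: |-10|>|1| out[10]=100, l++
l=7 r=16: |-9|>|1| out[9]=81, l++
l=8 r=16: |-8|>|1| out[8]=64, l++
l=9 r=16: |-7|>|1| out[7]=49, l++
l=10 r=16: |-6|>|1| out[6]=36, l++
l=11 r=16: |-5|>|1| out[5]=25, l++
l=12 r=16: |-4|>|1| out[4]=16, l++
l=13 r=16: |-3|>|1| out[3]=9, l++
l=14 r=16: |-2|>|1| out[2]=4, l++
l=15 r=16: |-1|<=|1| out[1]=1, r--
l=15 r=15: |-1|<=|-1| out[0]=1, r--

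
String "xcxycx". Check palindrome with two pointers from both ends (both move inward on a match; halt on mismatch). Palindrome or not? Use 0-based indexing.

not a palindrome (mismatch at 2,3)

l=0 r=5: 'x'=='x', l++,r--
l=1 r=4: 'c'=='c', l++,r--
l=2 r=3: 'x'!='y', stop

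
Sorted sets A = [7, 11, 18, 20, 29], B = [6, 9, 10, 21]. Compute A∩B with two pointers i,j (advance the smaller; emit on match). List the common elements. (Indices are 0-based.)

intersection = []

i=0 j=0: 7>6, j++
i=0 j=1: 7<9, i++
i=1 j=1: 11>9, j++
i=1 j=2: 11>10, j++
i=1 j=3: 11<21, i++
i=2 j=3: 18<21, i++
i=3 j=3: 20<21, i++
i=4 j=3: 29>21, j++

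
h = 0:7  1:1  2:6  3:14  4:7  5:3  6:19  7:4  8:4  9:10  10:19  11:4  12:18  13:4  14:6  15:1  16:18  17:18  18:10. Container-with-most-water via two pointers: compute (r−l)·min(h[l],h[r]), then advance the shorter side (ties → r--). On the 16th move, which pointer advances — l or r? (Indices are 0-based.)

[0,18] min(7,10)*18=126 best=126 * → l++
[1,18] min(1,10)*17=17 best=126 → l++
[2,18] min(6,10)*16=96 best=126 → l++
[3,18] min(14,10)*15=150 best=150 * → r--
[3,17] min(14,18)*14=196 best=196 * → l++
[4,17] min(7,18)*13=91 best=196 → l++
[5,17] min(3,18)*12=36 best=196 → l++
[6,17] min(19,18)*11=198 best=198 * → r--
[6,16] min(19,18)*10=180 best=198 → r--
[6,15] min(19,1)*9=9 best=198 → r--
[6,14] min(19,6)*8=48 best=198 → r--
[6,13] min(19,4)*7=28 best=198 → r--
[6,12] min(19,18)*6=108 best=198 → r--
[6,11] min(19,4)*5=20 best=198 → r--
[6,10] min(19,19)*4=76 best=198 → r--
[6,9] min(19,10)*3=30 best=198 → r--

r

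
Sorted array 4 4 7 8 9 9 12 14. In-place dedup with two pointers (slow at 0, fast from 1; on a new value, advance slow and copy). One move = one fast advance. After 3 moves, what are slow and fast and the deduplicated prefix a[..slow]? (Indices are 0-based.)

slow=2, fast=4, prefix=[4, 7, 8]

slow=0 fast=1: a[fast]=4=a[slow] dup, fast++
slow=0 fast=2: a[fast]=7≠a[slow]=4 write a[1]=7, slow++,fast++
slow=1 fast=3: a[fast]=8≠a[slow]=7 write a[2]=8, slow++,fast++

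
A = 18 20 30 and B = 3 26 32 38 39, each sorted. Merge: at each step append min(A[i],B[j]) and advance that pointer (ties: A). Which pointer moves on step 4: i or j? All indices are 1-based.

[i=1,j=1] A[i]=18>B[j]=3 take 3 → j++
[i=1,j=2] A[i]=18<=B[j]=26 take 18 → i++
[i=2,j=2] A[i]=20<=B[j]=26 take 20 → i++
[i=3,j=2] A[i]=30>B[j]=26 take 26 → j++

j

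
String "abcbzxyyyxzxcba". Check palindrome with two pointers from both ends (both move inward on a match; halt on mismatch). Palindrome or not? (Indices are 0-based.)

[0,14] 'a'=='a' → l++,r--
[1,13] 'b'=='b' → l++,r--
[2,12] 'c'=='c' → l++,r--
[3,11] 'b'!='x' → stop

not a palindrome (mismatch at 3,11)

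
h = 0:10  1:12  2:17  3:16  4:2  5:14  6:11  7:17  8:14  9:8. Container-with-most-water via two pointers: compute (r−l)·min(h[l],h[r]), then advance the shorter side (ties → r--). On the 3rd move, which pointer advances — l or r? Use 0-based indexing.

l

[0,9] min(10,8)*9=72 best=72 * → r--
[0,8] min(10,14)*8=80 best=80 * → l++
[1,8] min(12,14)*7=84 best=84 * → l++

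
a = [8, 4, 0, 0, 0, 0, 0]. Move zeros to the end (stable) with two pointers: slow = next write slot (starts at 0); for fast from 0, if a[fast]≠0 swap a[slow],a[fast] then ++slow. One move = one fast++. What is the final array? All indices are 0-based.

(s=0,f=0) a[fast]=8≠0 swap→a[0]=8 → slow++,fast++
(s=1,f=1) a[fast]=4≠0 swap→a[1]=4 → slow++,fast++
(s=2,f=2) a[fast]=0 → fast++
(s=2,f=3) a[fast]=0 → fast++
(s=2,f=4) a[fast]=0 → fast++
(s=2,f=5) a[fast]=0 → fast++
(s=2,f=6) a[fast]=0 → fast++

[8, 4, 0, 0, 0, 0, 0]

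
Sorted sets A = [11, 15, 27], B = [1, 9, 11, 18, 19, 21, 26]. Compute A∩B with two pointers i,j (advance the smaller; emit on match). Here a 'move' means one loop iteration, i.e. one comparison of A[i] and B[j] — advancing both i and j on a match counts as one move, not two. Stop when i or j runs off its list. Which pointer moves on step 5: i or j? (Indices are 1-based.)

i=1 j=1: 11>1, j++
i=1 j=2: 11>9, j++
i=1 j=3: 11==11 emit, i++,j++
i=2 j=4: 15<18, i++
i=3 j=4: 27>18, j++

j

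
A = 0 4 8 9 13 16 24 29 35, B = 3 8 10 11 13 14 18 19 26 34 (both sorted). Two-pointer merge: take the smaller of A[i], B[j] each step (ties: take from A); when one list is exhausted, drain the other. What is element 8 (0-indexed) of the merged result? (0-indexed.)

[i=0,j=0] A[i]=0<=B[j]=3 take 0 → i++
[i=1,j=0] A[i]=4>B[j]=3 take 3 → j++
[i=1,j=1] A[i]=4<=B[j]=8 take 4 → i++
[i=2,j=1] A[i]=8<=B[j]=8 take 8 → i++
[i=3,j=1] A[i]=9>B[j]=8 take 8 → j++
[i=3,j=2] A[i]=9<=B[j]=10 take 9 → i++
[i=4,j=2] A[i]=13>B[j]=10 take 10 → j++
[i=4,j=3] A[i]=13>B[j]=11 take 11 → j++
[i=4,j=4] A[i]=13<=B[j]=13 take 13 → i++
[i=5,j=4] A[i]=16>B[j]=13 take 13 → j++
[i=5,j=5] A[i]=16>B[j]=14 take 14 → j++
[i=5,j=6] A[i]=16<=B[j]=18 take 16 → i++
[i=6,j=6] A[i]=24>B[j]=18 take 18 → j++
[i=6,j=7] A[i]=24>B[j]=19 take 19 → j++
[i=6,j=8] A[i]=24<=B[j]=26 take 24 → i++
[i=7,j=8] A[i]=29>B[j]=26 take 26 → j++
[i=7,j=9] A[i]=29<=B[j]=34 take 29 → i++
[i=8,j=9] A[i]=35>B[j]=34 take 34 → j++
[i=8,j=10] B done, take A[i]=35 → i++

merged[8] = 13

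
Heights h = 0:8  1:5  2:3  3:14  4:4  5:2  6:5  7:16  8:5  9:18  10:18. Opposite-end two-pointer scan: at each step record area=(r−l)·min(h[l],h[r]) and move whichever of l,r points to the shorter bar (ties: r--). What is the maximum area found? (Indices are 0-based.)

[0,10] min(8,18)*10=80 best=80 * → l++
[1,10] min(5,18)*9=45 best=80 → l++
[2,10] min(3,18)*8=24 best=80 → l++
[3,10] min(14,18)*7=98 best=98 * → l++
[4,10] min(4,18)*6=24 best=98 → l++
[5,10] min(2,18)*5=10 best=98 → l++
[6,10] min(5,18)*4=20 best=98 → l++
[7,10] min(16,18)*3=48 best=98 → l++
[8,10] min(5,18)*2=10 best=98 → l++
[9,10] min(18,18)*1=18 best=98 → r--

max area = 98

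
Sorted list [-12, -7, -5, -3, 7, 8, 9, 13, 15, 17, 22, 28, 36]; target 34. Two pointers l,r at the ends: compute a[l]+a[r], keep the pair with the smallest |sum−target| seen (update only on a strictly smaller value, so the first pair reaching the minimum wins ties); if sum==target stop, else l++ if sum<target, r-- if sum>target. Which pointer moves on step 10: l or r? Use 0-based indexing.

r

l=0 r=12: -12+36=24 d=10 *, l++
l=1 r=12: -7+36=29 d=5 *, l++
l=2 r=12: -5+36=31 d=3 *, l++
l=3 r=12: -3+36=33 d=1 *, l++
l=4 r=12: 7+36=43 d=9, r--
l=4 r=11: 7+28=35 d=1, r--
l=4 r=10: 7+22=29 d=5, l++
l=5 r=10: 8+22=30 d=4, l++
l=6 r=10: 9+22=31 d=3, l++
l=7 r=10: 13+22=35 d=1, r--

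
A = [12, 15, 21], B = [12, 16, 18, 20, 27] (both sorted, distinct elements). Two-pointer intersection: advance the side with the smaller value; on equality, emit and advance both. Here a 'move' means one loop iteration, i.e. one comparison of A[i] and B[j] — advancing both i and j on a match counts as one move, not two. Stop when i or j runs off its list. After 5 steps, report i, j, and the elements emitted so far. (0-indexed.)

i=0 j=0: 12==12 emit, i++,j++
i=1 j=1: 15<16, i++
i=2 j=1: 21>16, j++
i=2 j=2: 21>18, j++
i=2 j=3: 21>20, j++

i=2, j=4, emitted=[12]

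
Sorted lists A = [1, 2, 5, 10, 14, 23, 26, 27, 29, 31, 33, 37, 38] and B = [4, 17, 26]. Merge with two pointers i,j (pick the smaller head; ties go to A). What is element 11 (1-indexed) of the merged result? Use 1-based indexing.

merged[11] = 27

i=1 j=1: A[i]=1<=B[j]=4 take 1, i++
i=2 j=1: A[i]=2<=B[j]=4 take 2, i++
i=3 j=1: A[i]=5>B[j]=4 take 4, j++
i=3 j=2: A[i]=5<=B[j]=17 take 5, i++
i=4 j=2: A[i]=10<=B[j]=17 take 10, i++
i=5 j=2: A[i]=14<=B[j]=17 take 14, i++
i=6 j=2: A[i]=23>B[j]=17 take 17, j++
i=6 j=3: A[i]=23<=B[j]=26 take 23, i++
i=7 j=3: A[i]=26<=B[j]=26 take 26, i++
i=8 j=3: A[i]=27>B[j]=26 take 26, j++
i=8 j=4: B done, take A[i]=27, i++
i=9 j=4: B done, take A[i]=29, i++
i=10 j=4: B done, take A[i]=31, i++
i=11 j=4: B done, take A[i]=33, i++
i=12 j=4: B done, take A[i]=37, i++
i=13 j=4: B done, take A[i]=38, i++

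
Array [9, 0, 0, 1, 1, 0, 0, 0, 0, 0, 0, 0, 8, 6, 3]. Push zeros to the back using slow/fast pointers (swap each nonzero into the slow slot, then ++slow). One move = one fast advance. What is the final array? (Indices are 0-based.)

[9, 1, 1, 8, 6, 3, 0, 0, 0, 0, 0, 0, 0, 0, 0]

slow=0 fast=0: a[fast]=9≠0 swap→a[0]=9, slow++,fast++
slow=1 fast=1: a[fast]=0, fast++
slow=1 fast=2: a[fast]=0, fast++
slow=1 fast=3: a[fast]=1≠0 swap→a[1]=1, slow++,fast++
slow=2 fast=4: a[fast]=1≠0 swap→a[2]=1, slow++,fast++
slow=3 fast=5: a[fast]=0, fast++
slow=3 fast=6: a[fast]=0, fast++
slow=3 fast=7: a[fast]=0, fast++
slow=3 fast=8: a[fast]=0, fast++
slow=3 fast=9: a[fast]=0, fast++
slow=3 fast=10: a[fast]=0, fast++
slow=3 fast=11: a[fast]=0, fast++
slow=3 fast=12: a[fast]=8≠0 swap→a[3]=8, slow++,fast++
slow=4 fast=13: a[fast]=6≠0 swap→a[4]=6, slow++,fast++
slow=5 fast=14: a[fast]=3≠0 swap→a[5]=3, slow++,fast++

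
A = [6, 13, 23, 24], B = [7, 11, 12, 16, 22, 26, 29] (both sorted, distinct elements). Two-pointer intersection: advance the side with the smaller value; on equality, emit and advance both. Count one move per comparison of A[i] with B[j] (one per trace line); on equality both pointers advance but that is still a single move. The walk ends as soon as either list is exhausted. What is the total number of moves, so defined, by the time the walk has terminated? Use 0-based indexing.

9 moves

[i=0,j=0] 6<7 → i++
[i=1,j=0] 13>7 → j++
[i=1,j=1] 13>11 → j++
[i=1,j=2] 13>12 → j++
[i=1,j=3] 13<16 → i++
[i=2,j=3] 23>16 → j++
[i=2,j=4] 23>22 → j++
[i=2,j=5] 23<26 → i++
[i=3,j=5] 24<26 → i++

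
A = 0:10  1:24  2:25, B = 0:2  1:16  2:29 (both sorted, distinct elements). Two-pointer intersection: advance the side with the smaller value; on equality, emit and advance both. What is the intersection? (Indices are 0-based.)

intersection = []

[i=0,j=0] 10>2 → j++
[i=0,j=1] 10<16 → i++
[i=1,j=1] 24>16 → j++
[i=1,j=2] 24<29 → i++
[i=2,j=2] 25<29 → i++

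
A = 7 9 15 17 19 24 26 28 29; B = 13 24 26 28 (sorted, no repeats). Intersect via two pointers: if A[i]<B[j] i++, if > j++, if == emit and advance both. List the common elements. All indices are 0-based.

i=0 j=0: 7<13, i++
i=1 j=0: 9<13, i++
i=2 j=0: 15>13, j++
i=2 j=1: 15<24, i++
i=3 j=1: 17<24, i++
i=4 j=1: 19<24, i++
i=5 j=1: 24==24 emit, i++,j++
i=6 j=2: 26==26 emit, i++,j++
i=7 j=3: 28==28 emit, i++,j++

intersection = [24, 26, 28]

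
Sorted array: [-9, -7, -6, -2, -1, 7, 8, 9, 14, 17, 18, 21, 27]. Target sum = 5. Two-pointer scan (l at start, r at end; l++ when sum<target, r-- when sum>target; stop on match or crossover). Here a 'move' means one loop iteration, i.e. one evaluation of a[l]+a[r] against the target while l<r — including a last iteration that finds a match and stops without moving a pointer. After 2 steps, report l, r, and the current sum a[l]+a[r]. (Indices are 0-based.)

l=0, r=10, sum=9

[0,12] -9+27=18 >5 → r--
[0,11] -9+21=12 >5 → r--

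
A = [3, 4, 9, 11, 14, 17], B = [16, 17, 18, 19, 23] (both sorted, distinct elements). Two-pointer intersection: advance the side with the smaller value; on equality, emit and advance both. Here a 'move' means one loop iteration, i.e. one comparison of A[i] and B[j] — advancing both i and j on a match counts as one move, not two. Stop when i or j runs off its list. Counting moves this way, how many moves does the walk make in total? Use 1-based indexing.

7 moves

i=1 j=1: 3<16, i++
i=2 j=1: 4<16, i++
i=3 j=1: 9<16, i++
i=4 j=1: 11<16, i++
i=5 j=1: 14<16, i++
i=6 j=1: 17>16, j++
i=6 j=2: 17==17 emit, i++,j++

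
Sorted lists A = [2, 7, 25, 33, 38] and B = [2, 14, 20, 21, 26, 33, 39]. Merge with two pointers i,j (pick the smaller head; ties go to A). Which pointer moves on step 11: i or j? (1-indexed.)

i=1 j=1: A[i]=2<=B[j]=2 take 2, i++
i=2 j=1: A[i]=7>B[j]=2 take 2, j++
i=2 j=2: A[i]=7<=B[j]=14 take 7, i++
i=3 j=2: A[i]=25>B[j]=14 take 14, j++
i=3 j=3: A[i]=25>B[j]=20 take 20, j++
i=3 j=4: A[i]=25>B[j]=21 take 21, j++
i=3 j=5: A[i]=25<=B[j]=26 take 25, i++
i=4 j=5: A[i]=33>B[j]=26 take 26, j++
i=4 j=6: A[i]=33<=B[j]=33 take 33, i++
i=5 j=6: A[i]=38>B[j]=33 take 33, j++
i=5 j=7: A[i]=38<=B[j]=39 take 38, i++

i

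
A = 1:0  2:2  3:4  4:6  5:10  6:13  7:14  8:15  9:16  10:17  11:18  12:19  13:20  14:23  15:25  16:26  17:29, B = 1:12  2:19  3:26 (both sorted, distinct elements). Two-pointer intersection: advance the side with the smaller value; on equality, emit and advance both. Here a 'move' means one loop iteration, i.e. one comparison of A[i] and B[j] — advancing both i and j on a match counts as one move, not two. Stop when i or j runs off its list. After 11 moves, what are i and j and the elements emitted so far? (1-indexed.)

i=11, j=2, emitted=[]

i=1 j=1: 0<12, i++
i=2 j=1: 2<12, i++
i=3 j=1: 4<12, i++
i=4 j=1: 6<12, i++
i=5 j=1: 10<12, i++
i=6 j=1: 13>12, j++
i=6 j=2: 13<19, i++
i=7 j=2: 14<19, i++
i=8 j=2: 15<19, i++
i=9 j=2: 16<19, i++
i=10 j=2: 17<19, i++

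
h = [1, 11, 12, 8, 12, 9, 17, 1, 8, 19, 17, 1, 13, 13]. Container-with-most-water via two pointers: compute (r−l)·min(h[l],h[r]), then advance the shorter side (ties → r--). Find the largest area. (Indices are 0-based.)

max area = 132

l=0 r=13: min(1,13)*13=13 best=13 *, l++
l=1 r=13: min(11,13)*12=132 best=132 *, l++
l=2 r=13: min(12,13)*11=132 best=132, l++
l=3 r=13: min(8,13)*10=80 best=132, l++
l=4 r=13: min(12,13)*9=108 best=132, l++
l=5 r=13: min(9,13)*8=72 best=132, l++
l=6 r=13: min(17,13)*7=91 best=132, r--
l=6 r=12: min(17,13)*6=78 best=132, r--
l=6 r=11: min(17,1)*5=5 best=132, r--
l=6 r=10: min(17,17)*4=68 best=132, r--
l=6 r=9: min(17,19)*3=51 best=132, l++
l=7 r=9: min(1,19)*2=2 best=132, l++
l=8 r=9: min(8,19)*1=8 best=132, l++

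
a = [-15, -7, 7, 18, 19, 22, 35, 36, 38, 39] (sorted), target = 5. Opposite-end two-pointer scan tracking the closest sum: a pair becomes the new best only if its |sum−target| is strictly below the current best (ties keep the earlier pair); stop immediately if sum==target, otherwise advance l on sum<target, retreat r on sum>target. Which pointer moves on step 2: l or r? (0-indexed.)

r

l=0 r=9: -15+39=24 d=19 *, r--
l=0 r=8: -15+38=23 d=18 *, r--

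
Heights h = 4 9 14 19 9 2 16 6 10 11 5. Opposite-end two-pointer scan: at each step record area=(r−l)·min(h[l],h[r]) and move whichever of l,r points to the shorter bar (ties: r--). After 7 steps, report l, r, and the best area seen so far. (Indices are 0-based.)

l=0 r=10: min(4,5)*10=40 best=40 *, l++
l=1 r=10: min(9,5)*9=45 best=45 *, r--
l=1 r=9: min(9,11)*8=72 best=72 *, l++
l=2 r=9: min(14,11)*7=77 best=77 *, r--
l=2 r=8: min(14,10)*6=60 best=77, r--
l=2 r=7: min(14,6)*5=30 best=77, r--
l=2 r=6: min(14,16)*4=56 best=77, l++

l=3, r=6, best area=77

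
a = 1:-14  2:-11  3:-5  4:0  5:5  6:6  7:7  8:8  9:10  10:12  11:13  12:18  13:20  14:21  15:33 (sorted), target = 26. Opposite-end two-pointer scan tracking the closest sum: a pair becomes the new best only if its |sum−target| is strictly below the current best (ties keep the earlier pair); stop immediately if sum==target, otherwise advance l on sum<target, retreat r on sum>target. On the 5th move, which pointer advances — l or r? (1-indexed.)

l

[1,15] -14+33=19 d=7 * → l++
[2,15] -11+33=22 d=4 * → l++
[3,15] -5+33=28 d=2 * → r--
[3,14] -5+21=16 d=10 → l++
[4,14] 0+21=21 d=5 → l++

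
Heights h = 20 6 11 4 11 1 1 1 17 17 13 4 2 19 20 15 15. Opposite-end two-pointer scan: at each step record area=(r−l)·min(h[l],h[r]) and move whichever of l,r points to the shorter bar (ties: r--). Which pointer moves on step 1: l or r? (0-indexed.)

r

[0,16] min(20,15)*16=240 best=240 * → r--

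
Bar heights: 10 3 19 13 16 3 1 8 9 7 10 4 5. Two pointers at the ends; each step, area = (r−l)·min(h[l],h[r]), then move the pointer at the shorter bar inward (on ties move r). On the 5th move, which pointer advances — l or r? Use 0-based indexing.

r

[0,12] min(10,5)*12=60 best=60 * → r--
[0,11] min(10,4)*11=44 best=60 → r--
[0,10] min(10,10)*10=100 best=100 * → r--
[0,9] min(10,7)*9=63 best=100 → r--
[0,8] min(10,9)*8=72 best=100 → r--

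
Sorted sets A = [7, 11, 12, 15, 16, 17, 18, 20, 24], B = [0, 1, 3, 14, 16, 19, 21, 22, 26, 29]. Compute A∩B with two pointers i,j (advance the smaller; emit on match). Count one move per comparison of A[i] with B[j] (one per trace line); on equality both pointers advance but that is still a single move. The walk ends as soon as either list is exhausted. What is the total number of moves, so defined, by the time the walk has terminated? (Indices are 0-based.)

16 moves

[i=0,j=0] 7>0 → j++
[i=0,j=1] 7>1 → j++
[i=0,j=2] 7>3 → j++
[i=0,j=3] 7<14 → i++
[i=1,j=3] 11<14 → i++
[i=2,j=3] 12<14 → i++
[i=3,j=3] 15>14 → j++
[i=3,j=4] 15<16 → i++
[i=4,j=4] 16==16 emit → i++,j++
[i=5,j=5] 17<19 → i++
[i=6,j=5] 18<19 → i++
[i=7,j=5] 20>19 → j++
[i=7,j=6] 20<21 → i++
[i=8,j=6] 24>21 → j++
[i=8,j=7] 24>22 → j++
[i=8,j=8] 24<26 → i++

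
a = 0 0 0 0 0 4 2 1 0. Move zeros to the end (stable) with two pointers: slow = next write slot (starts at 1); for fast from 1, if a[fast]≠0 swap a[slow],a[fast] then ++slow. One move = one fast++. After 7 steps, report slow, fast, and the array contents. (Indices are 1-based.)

slow=1 fast=1: a[fast]=0, fast++
slow=1 fast=2: a[fast]=0, fast++
slow=1 fast=3: a[fast]=0, fast++
slow=1 fast=4: a[fast]=0, fast++
slow=1 fast=5: a[fast]=0, fast++
slow=1 fast=6: a[fast]=4≠0 swap→a[1]=4, slow++,fast++
slow=2 fast=7: a[fast]=2≠0 swap→a[2]=2, slow++,fast++

slow=3, fast=8, a=[4, 2, 0, 0, 0, 0, 0, 1, 0]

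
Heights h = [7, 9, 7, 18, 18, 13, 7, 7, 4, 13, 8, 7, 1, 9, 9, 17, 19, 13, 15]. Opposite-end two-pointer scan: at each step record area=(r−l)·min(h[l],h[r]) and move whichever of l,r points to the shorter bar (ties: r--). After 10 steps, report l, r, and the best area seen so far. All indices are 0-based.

l=0 r=18: min(7,15)*18=126 best=126 *, l++
l=1 r=18: min(9,15)*17=153 best=153 *, l++
l=2 r=18: min(7,15)*16=112 best=153, l++
l=3 r=18: min(18,15)*15=225 best=225 *, r--
l=3 r=17: min(18,13)*14=182 best=225, r--
l=3 r=16: min(18,19)*13=234 best=234 *, l++
l=4 r=16: min(18,19)*12=216 best=234, l++
l=5 r=16: min(13,19)*11=143 best=234, l++
l=6 r=16: min(7,19)*10=70 best=234, l++
l=7 r=16: min(7,19)*9=63 best=234, l++

l=8, r=16, best area=234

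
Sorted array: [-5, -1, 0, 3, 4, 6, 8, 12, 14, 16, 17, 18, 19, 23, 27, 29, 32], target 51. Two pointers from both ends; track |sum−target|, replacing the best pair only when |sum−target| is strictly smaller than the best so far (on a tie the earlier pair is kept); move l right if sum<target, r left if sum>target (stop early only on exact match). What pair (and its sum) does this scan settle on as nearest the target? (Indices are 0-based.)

l=0 r=16: -5+32=27 d=24 *, l++
l=1 r=16: -1+32=31 d=20 *, l++
l=2 r=16: 0+32=32 d=19 *, l++
l=3 r=16: 3+32=35 d=16 *, l++
l=4 r=16: 4+32=36 d=15 *, l++
l=5 r=16: 6+32=38 d=13 *, l++
l=6 r=16: 8+32=40 d=11 *, l++
l=7 r=16: 12+32=44 d=7 *, l++
l=8 r=16: 14+32=46 d=5 *, l++
l=9 r=16: 16+32=48 d=3 *, l++
l=10 r=16: 17+32=49 d=2 *, l++
l=11 r=16: 18+32=50 d=1 *, l++
l=12 r=16: 19+32=51 d=0 *, stop

pair (19, 32) with sum 51 (|Δ|=0)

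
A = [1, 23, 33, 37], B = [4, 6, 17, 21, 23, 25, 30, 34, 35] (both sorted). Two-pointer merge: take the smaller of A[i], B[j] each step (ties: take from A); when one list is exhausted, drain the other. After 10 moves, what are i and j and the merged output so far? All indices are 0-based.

i=0 j=0: A[i]=1<=B[j]=4 take 1, i++
i=1 j=0: A[i]=23>B[j]=4 take 4, j++
i=1 j=1: A[i]=23>B[j]=6 take 6, j++
i=1 j=2: A[i]=23>B[j]=17 take 17, j++
i=1 j=3: A[i]=23>B[j]=21 take 21, j++
i=1 j=4: A[i]=23<=B[j]=23 take 23, i++
i=2 j=4: A[i]=33>B[j]=23 take 23, j++
i=2 j=5: A[i]=33>B[j]=25 take 25, j++
i=2 j=6: A[i]=33>B[j]=30 take 30, j++
i=2 j=7: A[i]=33<=B[j]=34 take 33, i++

i=3, j=7, merged so far=[1, 4, 6, 17, 21, 23, 23, 25, 30, 33]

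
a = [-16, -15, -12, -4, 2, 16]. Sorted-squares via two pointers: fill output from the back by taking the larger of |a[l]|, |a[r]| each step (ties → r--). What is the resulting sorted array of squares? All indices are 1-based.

l=1 r=6: |-16|<=|16| out[6]=256, r--
l=1 r=5: |-16|>|2| out[5]=256, l++
l=2 r=5: |-15|>|2| out[4]=225, l++
l=3 r=5: |-12|>|2| out[3]=144, l++
l=4 r=5: |-4|>|2| out[2]=16, l++
l=5 r=5: |2|<=|2| out[1]=4, r--

[4, 16, 144, 225, 256, 256]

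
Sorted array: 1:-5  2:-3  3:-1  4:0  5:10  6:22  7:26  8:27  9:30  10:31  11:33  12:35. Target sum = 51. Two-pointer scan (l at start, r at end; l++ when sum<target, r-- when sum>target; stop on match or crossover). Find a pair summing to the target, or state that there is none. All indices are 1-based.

no pair

l=1 r=12: -5+35=30 <51, l++
l=2 r=12: -3+35=32 <51, l++
l=3 r=12: -1+35=34 <51, l++
l=4 r=12: 0+35=35 <51, l++
l=5 r=12: 10+35=45 <51, l++
l=6 r=12: 22+35=57 >51, r--
l=6 r=11: 22+33=55 >51, r--
l=6 r=10: 22+31=53 >51, r--
l=6 r=9: 22+30=52 >51, r--
l=6 r=8: 22+27=49 <51, l++
l=7 r=8: 26+27=53 >51, r--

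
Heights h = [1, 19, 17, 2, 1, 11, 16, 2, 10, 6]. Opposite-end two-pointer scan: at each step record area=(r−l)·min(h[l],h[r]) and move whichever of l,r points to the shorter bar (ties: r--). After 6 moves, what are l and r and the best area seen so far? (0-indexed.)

l=1, r=4, best area=80

[0,9] min(1,6)*9=9 best=9 * → l++
[1,9] min(19,6)*8=48 best=48 * → r--
[1,8] min(19,10)*7=70 best=70 * → r--
[1,7] min(19,2)*6=12 best=70 → r--
[1,6] min(19,16)*5=80 best=80 * → r--
[1,5] min(19,11)*4=44 best=80 → r--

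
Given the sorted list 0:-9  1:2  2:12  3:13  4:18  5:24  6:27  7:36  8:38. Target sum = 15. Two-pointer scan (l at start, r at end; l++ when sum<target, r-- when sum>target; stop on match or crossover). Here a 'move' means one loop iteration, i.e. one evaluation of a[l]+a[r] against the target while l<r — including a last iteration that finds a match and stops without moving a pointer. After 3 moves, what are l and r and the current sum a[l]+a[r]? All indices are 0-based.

l=0, r=5, sum=15

[0,8] -9+38=29 >15 → r--
[0,7] -9+36=27 >15 → r--
[0,6] -9+27=18 >15 → r--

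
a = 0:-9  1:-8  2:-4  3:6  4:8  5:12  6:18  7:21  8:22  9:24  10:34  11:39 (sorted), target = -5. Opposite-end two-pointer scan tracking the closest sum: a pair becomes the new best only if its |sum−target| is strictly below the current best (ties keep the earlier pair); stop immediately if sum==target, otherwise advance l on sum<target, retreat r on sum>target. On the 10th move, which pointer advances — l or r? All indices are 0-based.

[0,11] -9+39=30 d=35 * → r--
[0,10] -9+34=25 d=30 * → r--
[0,9] -9+24=15 d=20 * → r--
[0,8] -9+22=13 d=18 * → r--
[0,7] -9+21=12 d=17 * → r--
[0,6] -9+18=9 d=14 * → r--
[0,5] -9+12=3 d=8 * → r--
[0,4] -9+8=-1 d=4 * → r--
[0,3] -9+6=-3 d=2 * → r--
[0,2] -9+-4=-13 d=8 → l++

l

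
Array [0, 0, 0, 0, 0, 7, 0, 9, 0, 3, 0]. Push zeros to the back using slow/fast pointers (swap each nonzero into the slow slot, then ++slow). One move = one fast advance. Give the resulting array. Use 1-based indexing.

[7, 9, 3, 0, 0, 0, 0, 0, 0, 0, 0]

(s=1,f=1) a[fast]=0 → fast++
(s=1,f=2) a[fast]=0 → fast++
(s=1,f=3) a[fast]=0 → fast++
(s=1,f=4) a[fast]=0 → fast++
(s=1,f=5) a[fast]=0 → fast++
(s=1,f=6) a[fast]=7≠0 swap→a[1]=7 → slow++,fast++
(s=2,f=7) a[fast]=0 → fast++
(s=2,f=8) a[fast]=9≠0 swap→a[2]=9 → slow++,fast++
(s=3,f=9) a[fast]=0 → fast++
(s=3,f=10) a[fast]=3≠0 swap→a[3]=3 → slow++,fast++
(s=4,f=11) a[fast]=0 → fast++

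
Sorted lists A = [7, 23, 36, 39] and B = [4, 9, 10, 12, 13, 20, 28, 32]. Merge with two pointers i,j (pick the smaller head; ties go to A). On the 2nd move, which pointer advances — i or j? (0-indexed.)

i=0 j=0: A[i]=7>B[j]=4 take 4, j++
i=0 j=1: A[i]=7<=B[j]=9 take 7, i++

i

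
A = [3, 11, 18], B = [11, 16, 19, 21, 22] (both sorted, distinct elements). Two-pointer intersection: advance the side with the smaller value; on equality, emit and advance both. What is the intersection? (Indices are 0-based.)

i=0 j=0: 3<11, i++
i=1 j=0: 11==11 emit, i++,j++
i=2 j=1: 18>16, j++
i=2 j=2: 18<19, i++

intersection = [11]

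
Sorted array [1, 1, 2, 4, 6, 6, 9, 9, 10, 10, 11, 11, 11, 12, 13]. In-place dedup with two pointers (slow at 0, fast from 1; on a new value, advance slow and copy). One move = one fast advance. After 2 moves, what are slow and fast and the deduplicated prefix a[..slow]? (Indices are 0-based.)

slow=0 fast=1: a[fast]=1=a[slow] dup, fast++
slow=0 fast=2: a[fast]=2≠a[slow]=1 write a[1]=2, slow++,fast++

slow=1, fast=3, prefix=[1, 2]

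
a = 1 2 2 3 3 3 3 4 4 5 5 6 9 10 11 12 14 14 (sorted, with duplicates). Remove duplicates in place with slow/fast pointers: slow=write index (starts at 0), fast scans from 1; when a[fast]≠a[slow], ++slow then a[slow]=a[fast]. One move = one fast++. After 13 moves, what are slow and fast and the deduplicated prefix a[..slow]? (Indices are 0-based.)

(s=0,f=1) a[fast]=2≠a[slow]=1 write a[1]=2 → slow++,fast++
(s=1,f=2) a[fast]=2=a[slow] dup → fast++
(s=1,f=3) a[fast]=3≠a[slow]=2 write a[2]=3 → slow++,fast++
(s=2,f=4) a[fast]=3=a[slow] dup → fast++
(s=2,f=5) a[fast]=3=a[slow] dup → fast++
(s=2,f=6) a[fast]=3=a[slow] dup → fast++
(s=2,f=7) a[fast]=4≠a[slow]=3 write a[3]=4 → slow++,fast++
(s=3,f=8) a[fast]=4=a[slow] dup → fast++
(s=3,f=9) a[fast]=5≠a[slow]=4 write a[4]=5 → slow++,fast++
(s=4,f=10) a[fast]=5=a[slow] dup → fast++
(s=4,f=11) a[fast]=6≠a[slow]=5 write a[5]=6 → slow++,fast++
(s=5,f=12) a[fast]=9≠a[slow]=6 write a[6]=9 → slow++,fast++
(s=6,f=13) a[fast]=10≠a[slow]=9 write a[7]=10 → slow++,fast++

slow=7, fast=14, prefix=[1, 2, 3, 4, 5, 6, 9, 10]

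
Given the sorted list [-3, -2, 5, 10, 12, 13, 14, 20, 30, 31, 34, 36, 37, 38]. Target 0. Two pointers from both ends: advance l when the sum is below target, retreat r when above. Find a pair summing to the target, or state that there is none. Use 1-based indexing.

[1,14] -3+38=35 >0 → r--
[1,13] -3+37=34 >0 → r--
[1,12] -3+36=33 >0 → r--
[1,11] -3+34=31 >0 → r--
[1,10] -3+31=28 >0 → r--
[1,9] -3+30=27 >0 → r--
[1,8] -3+20=17 >0 → r--
[1,7] -3+14=11 >0 → r--
[1,6] -3+13=10 >0 → r--
[1,5] -3+12=9 >0 → r--
[1,4] -3+10=7 >0 → r--
[1,3] -3+5=2 >0 → r--
[1,2] -3+-2=-5 <0 → l++

no pair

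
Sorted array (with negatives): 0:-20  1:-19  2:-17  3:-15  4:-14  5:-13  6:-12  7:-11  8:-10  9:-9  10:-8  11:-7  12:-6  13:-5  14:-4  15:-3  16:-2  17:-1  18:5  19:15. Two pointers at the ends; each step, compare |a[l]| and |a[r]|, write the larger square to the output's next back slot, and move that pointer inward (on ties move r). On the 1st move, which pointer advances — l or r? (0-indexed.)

l

l=0 r=19: |-20|>|15| out[19]=400, l++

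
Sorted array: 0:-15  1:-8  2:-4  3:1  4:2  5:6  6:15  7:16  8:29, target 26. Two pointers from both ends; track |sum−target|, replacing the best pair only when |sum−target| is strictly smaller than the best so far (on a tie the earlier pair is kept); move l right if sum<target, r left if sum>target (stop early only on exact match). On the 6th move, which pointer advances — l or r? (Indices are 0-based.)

l=0 r=8: -15+29=14 d=12 *, l++
l=1 r=8: -8+29=21 d=5 *, l++
l=2 r=8: -4+29=25 d=1 *, l++
l=3 r=8: 1+29=30 d=4, r--
l=3 r=7: 1+16=17 d=9, l++
l=4 r=7: 2+16=18 d=8, l++

l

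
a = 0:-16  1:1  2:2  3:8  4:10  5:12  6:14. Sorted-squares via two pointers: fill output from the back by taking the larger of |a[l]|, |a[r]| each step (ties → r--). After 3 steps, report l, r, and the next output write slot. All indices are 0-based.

l=0 r=6: |-16|>|14| out[6]=256, l++
l=1 r=6: |1|<=|14| out[5]=196, r--
l=1 r=5: |1|<=|12| out[4]=144, r--

l=1, r=4, next write slot=3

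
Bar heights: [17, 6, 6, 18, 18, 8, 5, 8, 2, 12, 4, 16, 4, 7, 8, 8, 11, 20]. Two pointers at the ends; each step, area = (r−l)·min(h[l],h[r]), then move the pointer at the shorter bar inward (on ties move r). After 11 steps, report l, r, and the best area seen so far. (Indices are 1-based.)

l=1 r=18: min(17,20)*17=289 best=289 *, l++
l=2 r=18: min(6,20)*16=96 best=289, l++
l=3 r=18: min(6,20)*15=90 best=289, l++
l=4 r=18: min(18,20)*14=252 best=289, l++
l=5 r=18: min(18,20)*13=234 best=289, l++
l=6 r=18: min(8,20)*12=96 best=289, l++
l=7 r=18: min(5,20)*11=55 best=289, l++
l=8 r=18: min(8,20)*10=80 best=289, l++
l=9 r=18: min(2,20)*9=18 best=289, l++
l=10 r=18: min(12,20)*8=96 best=289, l++
l=11 r=18: min(4,20)*7=28 best=289, l++

l=12, r=18, best area=289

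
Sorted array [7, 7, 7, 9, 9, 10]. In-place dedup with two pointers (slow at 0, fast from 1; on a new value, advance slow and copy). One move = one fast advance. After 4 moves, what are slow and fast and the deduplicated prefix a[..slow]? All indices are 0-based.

slow=1, fast=5, prefix=[7, 9]

(s=0,f=1) a[fast]=7=a[slow] dup → fast++
(s=0,f=2) a[fast]=7=a[slow] dup → fast++
(s=0,f=3) a[fast]=9≠a[slow]=7 write a[1]=9 → slow++,fast++
(s=1,f=4) a[fast]=9=a[slow] dup → fast++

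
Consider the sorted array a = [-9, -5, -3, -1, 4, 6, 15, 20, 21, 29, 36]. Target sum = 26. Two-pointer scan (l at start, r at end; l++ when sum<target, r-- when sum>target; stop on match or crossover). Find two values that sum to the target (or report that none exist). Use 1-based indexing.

l=1 r=11: -9+36=27 >26, r--
l=1 r=10: -9+29=20 <26, l++
l=2 r=10: -5+29=24 <26, l++
l=3 r=10: -3+29=26, found

(-3, 29)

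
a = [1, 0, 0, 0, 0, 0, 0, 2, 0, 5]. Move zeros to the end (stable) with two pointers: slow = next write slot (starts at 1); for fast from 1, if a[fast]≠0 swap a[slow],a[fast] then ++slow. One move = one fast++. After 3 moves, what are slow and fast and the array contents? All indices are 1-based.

slow=2, fast=4, a=[1, 0, 0, 0, 0, 0, 0, 2, 0, 5]

slow=1 fast=1: a[fast]=1≠0 swap→a[1]=1, slow++,fast++
slow=2 fast=2: a[fast]=0, fast++
slow=2 fast=3: a[fast]=0, fast++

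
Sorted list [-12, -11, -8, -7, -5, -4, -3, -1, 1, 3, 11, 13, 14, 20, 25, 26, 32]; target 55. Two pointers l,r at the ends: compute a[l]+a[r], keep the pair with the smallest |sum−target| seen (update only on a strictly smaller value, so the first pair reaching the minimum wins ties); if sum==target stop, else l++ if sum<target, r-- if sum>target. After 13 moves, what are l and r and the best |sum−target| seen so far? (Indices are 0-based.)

l=13, r=16, best |Δ|=9

l=0 r=16: -12+32=20 d=35 *, l++
l=1 r=16: -11+32=21 d=34 *, l++
l=2 r=16: -8+32=24 d=31 *, l++
l=3 r=16: -7+32=25 d=30 *, l++
l=4 r=16: -5+32=27 d=28 *, l++
l=5 r=16: -4+32=28 d=27 *, l++
l=6 r=16: -3+32=29 d=26 *, l++
l=7 r=16: -1+32=31 d=24 *, l++
l=8 r=16: 1+32=33 d=22 *, l++
l=9 r=16: 3+32=35 d=20 *, l++
l=10 r=16: 11+32=43 d=12 *, l++
l=11 r=16: 13+32=45 d=10 *, l++
l=12 r=16: 14+32=46 d=9 *, l++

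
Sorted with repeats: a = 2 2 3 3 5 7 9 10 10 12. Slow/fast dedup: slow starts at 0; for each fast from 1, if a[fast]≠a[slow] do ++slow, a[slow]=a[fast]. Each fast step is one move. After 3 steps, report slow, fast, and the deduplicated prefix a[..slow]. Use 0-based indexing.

(s=0,f=1) a[fast]=2=a[slow] dup → fast++
(s=0,f=2) a[fast]=3≠a[slow]=2 write a[1]=3 → slow++,fast++
(s=1,f=3) a[fast]=3=a[slow] dup → fast++

slow=1, fast=4, prefix=[2, 3]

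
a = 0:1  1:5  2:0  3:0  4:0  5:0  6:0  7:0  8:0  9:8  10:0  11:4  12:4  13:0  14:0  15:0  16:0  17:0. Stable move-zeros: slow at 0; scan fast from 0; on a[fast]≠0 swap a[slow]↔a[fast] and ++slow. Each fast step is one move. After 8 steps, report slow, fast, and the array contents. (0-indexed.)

slow=2, fast=8, a=[1, 5, 0, 0, 0, 0, 0, 0, 0, 8, 0, 4, 4, 0, 0, 0, 0, 0]

(s=0,f=0) a[fast]=1≠0 swap→a[0]=1 → slow++,fast++
(s=1,f=1) a[fast]=5≠0 swap→a[1]=5 → slow++,fast++
(s=2,f=2) a[fast]=0 → fast++
(s=2,f=3) a[fast]=0 → fast++
(s=2,f=4) a[fast]=0 → fast++
(s=2,f=5) a[fast]=0 → fast++
(s=2,f=6) a[fast]=0 → fast++
(s=2,f=7) a[fast]=0 → fast++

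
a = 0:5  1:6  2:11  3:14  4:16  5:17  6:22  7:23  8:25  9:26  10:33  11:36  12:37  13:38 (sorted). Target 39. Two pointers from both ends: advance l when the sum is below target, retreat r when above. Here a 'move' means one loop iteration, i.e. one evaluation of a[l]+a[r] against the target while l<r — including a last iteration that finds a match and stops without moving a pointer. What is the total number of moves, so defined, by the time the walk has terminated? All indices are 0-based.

l=0 r=13: 5+38=43 >39, r--
l=0 r=12: 5+37=42 >39, r--
l=0 r=11: 5+36=41 >39, r--
l=0 r=10: 5+33=38 <39, l++
l=1 r=10: 6+33=39, found

5 moves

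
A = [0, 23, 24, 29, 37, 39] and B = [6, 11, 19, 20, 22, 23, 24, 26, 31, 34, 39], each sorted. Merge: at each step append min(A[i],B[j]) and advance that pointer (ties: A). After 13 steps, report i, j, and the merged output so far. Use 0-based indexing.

[i=0,j=0] A[i]=0<=B[j]=6 take 0 → i++
[i=1,j=0] A[i]=23>B[j]=6 take 6 → j++
[i=1,j=1] A[i]=23>B[j]=11 take 11 → j++
[i=1,j=2] A[i]=23>B[j]=19 take 19 → j++
[i=1,j=3] A[i]=23>B[j]=20 take 20 → j++
[i=1,j=4] A[i]=23>B[j]=22 take 22 → j++
[i=1,j=5] A[i]=23<=B[j]=23 take 23 → i++
[i=2,j=5] A[i]=24>B[j]=23 take 23 → j++
[i=2,j=6] A[i]=24<=B[j]=24 take 24 → i++
[i=3,j=6] A[i]=29>B[j]=24 take 24 → j++
[i=3,j=7] A[i]=29>B[j]=26 take 26 → j++
[i=3,j=8] A[i]=29<=B[j]=31 take 29 → i++
[i=4,j=8] A[i]=37>B[j]=31 take 31 → j++

i=4, j=9, merged so far=[0, 6, 11, 19, 20, 22, 23, 23, 24, 24, 26, 29, 31]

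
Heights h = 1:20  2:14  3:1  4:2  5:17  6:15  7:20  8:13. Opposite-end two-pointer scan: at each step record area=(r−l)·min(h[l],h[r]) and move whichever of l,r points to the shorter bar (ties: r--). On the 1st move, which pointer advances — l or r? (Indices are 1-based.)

[1,8] min(20,13)*7=91 best=91 * → r--

r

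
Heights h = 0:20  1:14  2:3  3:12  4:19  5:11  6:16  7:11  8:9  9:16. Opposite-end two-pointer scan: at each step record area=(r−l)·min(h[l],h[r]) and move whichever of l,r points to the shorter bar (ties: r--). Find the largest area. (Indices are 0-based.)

max area = 144

[0,9] min(20,16)*9=144 best=144 * → r--
[0,8] min(20,9)*8=72 best=144 → r--
[0,7] min(20,11)*7=77 best=144 → r--
[0,6] min(20,16)*6=96 best=144 → r--
[0,5] min(20,11)*5=55 best=144 → r--
[0,4] min(20,19)*4=76 best=144 → r--
[0,3] min(20,12)*3=36 best=144 → r--
[0,2] min(20,3)*2=6 best=144 → r--
[0,1] min(20,14)*1=14 best=144 → r--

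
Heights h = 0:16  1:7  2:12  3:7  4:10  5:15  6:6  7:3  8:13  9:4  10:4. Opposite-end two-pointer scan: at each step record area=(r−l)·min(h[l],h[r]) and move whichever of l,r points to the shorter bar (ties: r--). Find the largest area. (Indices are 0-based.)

max area = 104

[0,10] min(16,4)*10=40 best=40 * → r--
[0,9] min(16,4)*9=36 best=40 → r--
[0,8] min(16,13)*8=104 best=104 * → r--
[0,7] min(16,3)*7=21 best=104 → r--
[0,6] min(16,6)*6=36 best=104 → r--
[0,5] min(16,15)*5=75 best=104 → r--
[0,4] min(16,10)*4=40 best=104 → r--
[0,3] min(16,7)*3=21 best=104 → r--
[0,2] min(16,12)*2=24 best=104 → r--
[0,1] min(16,7)*1=7 best=104 → r--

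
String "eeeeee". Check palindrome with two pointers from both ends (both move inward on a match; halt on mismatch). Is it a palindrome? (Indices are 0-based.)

palindrome

[0,5] 'e'=='e' → l++,r--
[1,4] 'e'=='e' → l++,r--
[2,3] 'e'=='e' → l++,r--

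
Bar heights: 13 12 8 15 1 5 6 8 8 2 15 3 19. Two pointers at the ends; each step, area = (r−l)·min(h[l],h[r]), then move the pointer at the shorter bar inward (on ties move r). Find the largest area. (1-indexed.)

max area = 156

l=1 r=13: min(13,19)*12=156 best=156 *, l++
l=2 r=13: min(12,19)*11=132 best=156, l++
l=3 r=13: min(8,19)*10=80 best=156, l++
l=4 r=13: min(15,19)*9=135 best=156, l++
l=5 r=13: min(1,19)*8=8 best=156, l++
l=6 r=13: min(5,19)*7=35 best=156, l++
l=7 r=13: min(6,19)*6=36 best=156, l++
l=8 r=13: min(8,19)*5=40 best=156, l++
l=9 r=13: min(8,19)*4=32 best=156, l++
l=10 r=13: min(2,19)*3=6 best=156, l++
l=11 r=13: min(15,19)*2=30 best=156, l++
l=12 r=13: min(3,19)*1=3 best=156, l++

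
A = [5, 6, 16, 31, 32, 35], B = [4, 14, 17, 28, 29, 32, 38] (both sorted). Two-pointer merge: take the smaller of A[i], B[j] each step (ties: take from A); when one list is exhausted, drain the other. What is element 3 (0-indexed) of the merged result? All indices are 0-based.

merged[3] = 14

[i=0,j=0] A[i]=5>B[j]=4 take 4 → j++
[i=0,j=1] A[i]=5<=B[j]=14 take 5 → i++
[i=1,j=1] A[i]=6<=B[j]=14 take 6 → i++
[i=2,j=1] A[i]=16>B[j]=14 take 14 → j++
[i=2,j=2] A[i]=16<=B[j]=17 take 16 → i++
[i=3,j=2] A[i]=31>B[j]=17 take 17 → j++
[i=3,j=3] A[i]=31>B[j]=28 take 28 → j++
[i=3,j=4] A[i]=31>B[j]=29 take 29 → j++
[i=3,j=5] A[i]=31<=B[j]=32 take 31 → i++
[i=4,j=5] A[i]=32<=B[j]=32 take 32 → i++
[i=5,j=5] A[i]=35>B[j]=32 take 32 → j++
[i=5,j=6] A[i]=35<=B[j]=38 take 35 → i++
[i=6,j=6] A done, take B[j]=38 → j++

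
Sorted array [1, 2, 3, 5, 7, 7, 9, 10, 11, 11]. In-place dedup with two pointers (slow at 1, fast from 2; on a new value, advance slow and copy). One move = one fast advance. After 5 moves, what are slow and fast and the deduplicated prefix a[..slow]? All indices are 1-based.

slow=5, fast=7, prefix=[1, 2, 3, 5, 7]

(s=1,f=2) a[fast]=2≠a[slow]=1 write a[2]=2 → slow++,fast++
(s=2,f=3) a[fast]=3≠a[slow]=2 write a[3]=3 → slow++,fast++
(s=3,f=4) a[fast]=5≠a[slow]=3 write a[4]=5 → slow++,fast++
(s=4,f=5) a[fast]=7≠a[slow]=5 write a[5]=7 → slow++,fast++
(s=5,f=6) a[fast]=7=a[slow] dup → fast++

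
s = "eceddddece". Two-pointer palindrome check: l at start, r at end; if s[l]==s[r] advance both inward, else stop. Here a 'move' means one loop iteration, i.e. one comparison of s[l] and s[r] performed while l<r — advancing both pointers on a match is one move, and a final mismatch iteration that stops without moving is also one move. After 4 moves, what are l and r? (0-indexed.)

[0,9] 'e'=='e' → l++,r--
[1,8] 'c'=='c' → l++,r--
[2,7] 'e'=='e' → l++,r--
[3,6] 'd'=='d' → l++,r--

l=4, r=5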